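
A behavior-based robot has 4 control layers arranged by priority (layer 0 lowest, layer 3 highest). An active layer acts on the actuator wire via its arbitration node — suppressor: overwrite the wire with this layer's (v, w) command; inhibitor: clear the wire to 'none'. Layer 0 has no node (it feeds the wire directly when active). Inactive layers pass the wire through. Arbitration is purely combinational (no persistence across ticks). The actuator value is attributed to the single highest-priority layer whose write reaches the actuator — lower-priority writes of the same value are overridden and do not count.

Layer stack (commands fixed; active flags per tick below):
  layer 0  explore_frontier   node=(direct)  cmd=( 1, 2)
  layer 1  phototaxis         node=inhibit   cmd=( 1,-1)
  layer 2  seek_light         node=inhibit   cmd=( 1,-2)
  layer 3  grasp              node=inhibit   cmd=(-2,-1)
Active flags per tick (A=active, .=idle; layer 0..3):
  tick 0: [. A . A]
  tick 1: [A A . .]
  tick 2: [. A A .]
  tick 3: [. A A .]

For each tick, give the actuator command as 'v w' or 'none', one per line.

none
none
none
none

tick 0:
  L0 explore_frontier: idle → wire = none
  L1 phototaxis: active, inhibitor → wire = none
  L2 seek_light: idle → wire stays none
  L3 grasp: active, inhibitor → wire = none
  actuator = none
tick 1:
  L0 explore_frontier: active, feeds wire = (1, 2)
  L1 phototaxis: active, inhibitor → wire = none
  L2 seek_light: idle → wire stays none
  L3 grasp: idle → wire stays none
  actuator = none
tick 2:
  L0 explore_frontier: idle → wire = none
  L1 phototaxis: active, inhibitor → wire = none
  L2 seek_light: active, inhibitor → wire = none
  L3 grasp: idle → wire stays none
  actuator = none
tick 3:
  L0 explore_frontier: idle → wire = none
  L1 phototaxis: active, inhibitor → wire = none
  L2 seek_light: active, inhibitor → wire = none
  L3 grasp: idle → wire stays none
  actuator = none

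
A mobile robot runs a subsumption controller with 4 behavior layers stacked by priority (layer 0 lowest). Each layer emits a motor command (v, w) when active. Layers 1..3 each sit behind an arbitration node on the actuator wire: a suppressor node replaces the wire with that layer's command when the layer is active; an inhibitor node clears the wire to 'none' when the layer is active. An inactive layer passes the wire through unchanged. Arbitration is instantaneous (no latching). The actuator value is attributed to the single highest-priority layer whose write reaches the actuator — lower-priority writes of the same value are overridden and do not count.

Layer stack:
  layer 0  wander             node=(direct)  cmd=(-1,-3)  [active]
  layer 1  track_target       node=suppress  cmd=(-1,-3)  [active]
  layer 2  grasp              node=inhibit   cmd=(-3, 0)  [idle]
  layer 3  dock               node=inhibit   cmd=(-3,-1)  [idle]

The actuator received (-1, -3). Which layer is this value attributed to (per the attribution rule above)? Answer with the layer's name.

track_target

[0] wander on; wire := (-1, -3)
[1] track_target on (suppress); wire := (-1, -3)
[2] grasp off; pass (-1, -3)
[3] dock off; pass (-1, -3)
output (-1, -3)
last writer: layer 1 = track_target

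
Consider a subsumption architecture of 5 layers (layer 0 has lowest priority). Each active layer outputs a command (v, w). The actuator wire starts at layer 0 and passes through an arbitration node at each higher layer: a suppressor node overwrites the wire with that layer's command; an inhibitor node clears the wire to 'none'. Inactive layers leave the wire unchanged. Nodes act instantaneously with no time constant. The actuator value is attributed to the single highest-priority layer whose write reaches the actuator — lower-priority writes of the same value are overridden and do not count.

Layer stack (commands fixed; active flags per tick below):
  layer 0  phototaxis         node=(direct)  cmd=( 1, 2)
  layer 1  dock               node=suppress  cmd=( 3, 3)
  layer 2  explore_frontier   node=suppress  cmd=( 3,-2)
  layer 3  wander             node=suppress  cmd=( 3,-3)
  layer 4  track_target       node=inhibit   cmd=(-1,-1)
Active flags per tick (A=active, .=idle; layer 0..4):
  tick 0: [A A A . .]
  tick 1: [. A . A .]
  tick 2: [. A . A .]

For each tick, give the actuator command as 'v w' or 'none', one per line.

tick 0:
  layer 0 (phototaxis) active — direct: (1, 2)
  layer 1 (dock) active — suppresses: (3, 3)
  layer 2 (explore_frontier) active — suppresses: (3, -2)
  layer 3 (wander) idle — unchanged: (3, -2)
  layer 4 (track_target) idle — unchanged: (3, -2)
  → actuator (3, -2)
tick 1:
  layer 0 (phototaxis) idle — none
  layer 1 (dock) active — suppresses: (3, 3)
  layer 2 (explore_frontier) idle — unchanged: (3, 3)
  layer 3 (wander) active — suppresses: (3, -3)
  layer 4 (track_target) idle — unchanged: (3, -3)
  → actuator (3, -3)
tick 2:
  layer 0 (phototaxis) idle — none
  layer 1 (dock) active — suppresses: (3, 3)
  layer 2 (explore_frontier) idle — unchanged: (3, 3)
  layer 3 (wander) active — suppresses: (3, -3)
  layer 4 (track_target) idle — unchanged: (3, -3)
  → actuator (3, -3)

3 -2
3 -3
3 -3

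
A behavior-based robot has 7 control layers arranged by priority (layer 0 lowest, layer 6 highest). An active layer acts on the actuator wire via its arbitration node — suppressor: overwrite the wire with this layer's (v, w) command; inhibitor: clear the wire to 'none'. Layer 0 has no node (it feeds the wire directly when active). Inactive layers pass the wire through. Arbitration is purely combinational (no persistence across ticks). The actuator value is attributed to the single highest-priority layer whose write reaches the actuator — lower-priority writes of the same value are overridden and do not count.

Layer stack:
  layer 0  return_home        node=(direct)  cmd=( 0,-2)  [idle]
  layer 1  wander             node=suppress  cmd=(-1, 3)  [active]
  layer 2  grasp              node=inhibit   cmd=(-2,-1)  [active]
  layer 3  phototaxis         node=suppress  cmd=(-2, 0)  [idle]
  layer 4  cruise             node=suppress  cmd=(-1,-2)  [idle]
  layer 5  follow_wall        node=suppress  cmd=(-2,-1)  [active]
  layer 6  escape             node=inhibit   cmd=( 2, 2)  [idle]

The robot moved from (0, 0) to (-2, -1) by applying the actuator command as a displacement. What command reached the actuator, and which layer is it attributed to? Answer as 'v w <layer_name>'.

displacement = (-2, -1) − (0, 0) = (-2, -1)
layer 0 (return_home) idle — none
layer 1 (wander) active — suppresses: (-1, 3)
layer 2 (grasp) active — inhibits: none
layer 3 (phototaxis) idle — unchanged: none
layer 4 (cruise) idle — unchanged: none
layer 5 (follow_wall) active — suppresses: (-2, -1)
layer 6 (escape) idle — unchanged: (-2, -1)
→ actuator (-2, -1) — from layer 5 (follow_wall)

-2 -1 follow_wall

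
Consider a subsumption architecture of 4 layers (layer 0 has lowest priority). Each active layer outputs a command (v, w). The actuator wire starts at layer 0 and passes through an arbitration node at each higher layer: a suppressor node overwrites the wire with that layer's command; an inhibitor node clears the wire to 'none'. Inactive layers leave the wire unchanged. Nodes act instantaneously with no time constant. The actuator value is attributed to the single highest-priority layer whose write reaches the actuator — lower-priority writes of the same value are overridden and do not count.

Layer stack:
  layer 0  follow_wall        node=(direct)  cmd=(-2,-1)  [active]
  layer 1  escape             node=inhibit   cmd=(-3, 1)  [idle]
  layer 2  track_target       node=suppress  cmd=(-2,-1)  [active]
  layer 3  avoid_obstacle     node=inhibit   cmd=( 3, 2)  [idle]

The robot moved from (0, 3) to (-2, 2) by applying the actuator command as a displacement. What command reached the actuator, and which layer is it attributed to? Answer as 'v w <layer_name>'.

displacement = (-2, 2) − (0, 3) = (-2, -1)
layer 0 (follow_wall) active — direct: (-2, -1)
layer 1 (escape) idle — unchanged: (-2, -1)
layer 2 (track_target) active — suppresses: (-2, -1)
layer 3 (avoid_obstacle) idle — unchanged: (-2, -1)
→ actuator (-2, -1) — from layer 2 (track_target)

-2 -1 track_target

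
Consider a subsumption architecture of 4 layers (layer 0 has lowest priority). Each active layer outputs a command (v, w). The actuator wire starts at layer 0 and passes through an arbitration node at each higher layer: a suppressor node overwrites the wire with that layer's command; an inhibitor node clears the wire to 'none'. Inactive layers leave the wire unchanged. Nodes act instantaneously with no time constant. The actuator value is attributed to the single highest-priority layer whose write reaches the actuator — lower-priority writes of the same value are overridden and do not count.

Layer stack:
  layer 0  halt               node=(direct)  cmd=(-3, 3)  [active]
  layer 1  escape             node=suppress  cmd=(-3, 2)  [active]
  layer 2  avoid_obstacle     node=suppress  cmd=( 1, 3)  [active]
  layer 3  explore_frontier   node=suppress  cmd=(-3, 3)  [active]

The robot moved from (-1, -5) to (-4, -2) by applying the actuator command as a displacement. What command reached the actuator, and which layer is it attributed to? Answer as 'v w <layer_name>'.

displacement = (-4, -2) − (-1, -5) = (-3, 3)
[0] halt on; wire := (-3, 3)
[1] escape on (suppress); wire := (-3, 2)
[2] avoid_obstacle on (suppress); wire := (1, 3)
[3] explore_frontier on (suppress); wire := (-3, 3)
output (-3, 3) — from layer 3 (explore_frontier)

-3 3 explore_frontier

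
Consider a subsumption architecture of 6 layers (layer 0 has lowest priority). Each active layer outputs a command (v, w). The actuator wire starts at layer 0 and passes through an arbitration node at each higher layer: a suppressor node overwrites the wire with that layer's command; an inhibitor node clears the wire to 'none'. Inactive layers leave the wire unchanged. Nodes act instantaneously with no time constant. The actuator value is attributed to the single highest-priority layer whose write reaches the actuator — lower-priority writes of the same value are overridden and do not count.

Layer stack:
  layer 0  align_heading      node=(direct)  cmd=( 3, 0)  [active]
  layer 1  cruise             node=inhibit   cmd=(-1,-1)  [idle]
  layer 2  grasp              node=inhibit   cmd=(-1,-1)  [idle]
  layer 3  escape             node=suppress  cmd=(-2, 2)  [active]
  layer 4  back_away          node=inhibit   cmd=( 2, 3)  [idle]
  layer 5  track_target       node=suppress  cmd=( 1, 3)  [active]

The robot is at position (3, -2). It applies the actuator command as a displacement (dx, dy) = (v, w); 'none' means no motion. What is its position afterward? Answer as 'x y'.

4 1

layer 0 (align_heading) active — direct: (3, 0)
layer 1 (cruise) idle — unchanged: (3, 0)
layer 2 (grasp) idle — unchanged: (3, 0)
layer 3 (escape) active — suppresses: (-2, 2)
layer 4 (back_away) idle — unchanged: (-2, 2)
layer 5 (track_target) active — suppresses: (1, 3)
→ actuator (1, 3)
position: (3, -2) + (1, 3) = (4, 1)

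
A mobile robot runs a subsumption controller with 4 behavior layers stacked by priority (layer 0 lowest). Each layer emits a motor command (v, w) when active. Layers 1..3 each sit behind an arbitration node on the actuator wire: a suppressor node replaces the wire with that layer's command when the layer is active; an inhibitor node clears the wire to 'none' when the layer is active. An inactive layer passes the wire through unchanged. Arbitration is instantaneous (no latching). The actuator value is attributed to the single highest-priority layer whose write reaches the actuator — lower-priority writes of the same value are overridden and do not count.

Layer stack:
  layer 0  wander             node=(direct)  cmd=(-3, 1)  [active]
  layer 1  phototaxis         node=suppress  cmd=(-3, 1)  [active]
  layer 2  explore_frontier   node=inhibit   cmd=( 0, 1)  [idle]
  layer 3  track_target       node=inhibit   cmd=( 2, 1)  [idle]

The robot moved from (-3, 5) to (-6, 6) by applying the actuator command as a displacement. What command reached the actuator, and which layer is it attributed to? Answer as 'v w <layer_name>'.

-3 1 phototaxis

displacement = (-6, 6) − (-3, 5) = (-3, 1)
layer 0 (wander) active — direct: (-3, 1)
layer 1 (phototaxis) active — suppresses: (-3, 1)
layer 2 (explore_frontier) idle — unchanged: (-3, 1)
layer 3 (track_target) idle — unchanged: (-3, 1)
→ actuator (-3, 1) — from layer 1 (phototaxis)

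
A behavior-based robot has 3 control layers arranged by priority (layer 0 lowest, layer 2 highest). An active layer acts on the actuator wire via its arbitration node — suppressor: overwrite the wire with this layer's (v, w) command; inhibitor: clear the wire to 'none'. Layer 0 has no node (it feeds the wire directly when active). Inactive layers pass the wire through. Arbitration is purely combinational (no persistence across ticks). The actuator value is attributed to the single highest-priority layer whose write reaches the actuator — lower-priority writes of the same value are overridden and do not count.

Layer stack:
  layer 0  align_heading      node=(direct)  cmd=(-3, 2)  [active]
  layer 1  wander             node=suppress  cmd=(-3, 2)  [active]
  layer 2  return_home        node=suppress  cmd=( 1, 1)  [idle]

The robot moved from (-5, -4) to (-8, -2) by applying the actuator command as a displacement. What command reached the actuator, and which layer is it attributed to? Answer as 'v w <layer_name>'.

displacement = (-8, -2) − (-5, -4) = (-3, 2)
[0] align_heading on; wire := (-3, 2)
[1] wander on (suppress); wire := (-3, 2)
[2] return_home off; pass (-3, 2)
output (-3, 2) — from layer 1 (wander)

-3 2 wander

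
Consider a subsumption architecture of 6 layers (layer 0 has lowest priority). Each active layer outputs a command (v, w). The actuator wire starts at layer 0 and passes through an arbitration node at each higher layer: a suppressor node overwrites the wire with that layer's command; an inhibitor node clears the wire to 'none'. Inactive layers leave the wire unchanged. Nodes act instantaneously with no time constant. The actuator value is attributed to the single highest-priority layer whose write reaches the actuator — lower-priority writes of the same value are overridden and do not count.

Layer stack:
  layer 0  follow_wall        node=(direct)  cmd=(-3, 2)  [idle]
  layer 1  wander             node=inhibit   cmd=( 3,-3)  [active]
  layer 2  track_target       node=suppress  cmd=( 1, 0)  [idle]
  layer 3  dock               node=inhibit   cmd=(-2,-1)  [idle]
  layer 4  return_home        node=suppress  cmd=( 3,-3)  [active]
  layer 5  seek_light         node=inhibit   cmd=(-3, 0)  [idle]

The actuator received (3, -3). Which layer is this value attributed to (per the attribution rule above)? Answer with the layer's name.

[0] follow_wall off; wire := none
[1] wander on (inhibit); wire := none
[2] track_target off; pass none
[3] dock off; pass none
[4] return_home on (suppress); wire := (3, -3)
[5] seek_light off; pass (3, -3)
output (3, -3)
last writer: layer 4 = return_home

return_home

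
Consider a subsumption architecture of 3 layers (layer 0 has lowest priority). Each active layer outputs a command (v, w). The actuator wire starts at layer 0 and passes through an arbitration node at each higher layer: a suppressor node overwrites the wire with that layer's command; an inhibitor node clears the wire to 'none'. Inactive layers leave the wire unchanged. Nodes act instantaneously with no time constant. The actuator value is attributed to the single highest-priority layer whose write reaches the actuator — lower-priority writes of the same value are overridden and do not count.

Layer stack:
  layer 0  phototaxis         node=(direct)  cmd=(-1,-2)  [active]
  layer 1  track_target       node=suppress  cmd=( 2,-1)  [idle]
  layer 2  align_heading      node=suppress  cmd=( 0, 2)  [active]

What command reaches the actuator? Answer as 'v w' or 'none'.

[0] phototaxis on; wire := (-1, -2)
[1] track_target off; pass (-1, -2)
[2] align_heading on (suppress); wire := (0, 2)
output (0, 2)

0 2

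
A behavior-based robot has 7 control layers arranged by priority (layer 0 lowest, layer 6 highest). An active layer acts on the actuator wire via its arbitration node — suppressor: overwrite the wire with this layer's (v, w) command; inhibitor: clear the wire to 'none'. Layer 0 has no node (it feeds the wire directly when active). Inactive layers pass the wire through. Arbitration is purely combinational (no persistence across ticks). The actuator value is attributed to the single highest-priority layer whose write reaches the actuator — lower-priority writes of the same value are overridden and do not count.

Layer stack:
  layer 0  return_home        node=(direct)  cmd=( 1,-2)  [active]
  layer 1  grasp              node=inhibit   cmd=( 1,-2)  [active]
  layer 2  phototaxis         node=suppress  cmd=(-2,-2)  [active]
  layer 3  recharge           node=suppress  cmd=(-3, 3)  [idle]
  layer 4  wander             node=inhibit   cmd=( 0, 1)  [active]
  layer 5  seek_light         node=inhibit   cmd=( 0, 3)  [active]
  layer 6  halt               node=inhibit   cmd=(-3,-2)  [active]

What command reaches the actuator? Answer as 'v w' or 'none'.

none

layer 0 (return_home) active — direct: (1, -2)
layer 1 (grasp) active — inhibits: none
layer 2 (phototaxis) active — suppresses: (-2, -2)
layer 3 (recharge) idle — unchanged: (-2, -2)
layer 4 (wander) active — inhibits: none
layer 5 (seek_light) active — inhibits: none
layer 6 (halt) active — inhibits: none
→ actuator none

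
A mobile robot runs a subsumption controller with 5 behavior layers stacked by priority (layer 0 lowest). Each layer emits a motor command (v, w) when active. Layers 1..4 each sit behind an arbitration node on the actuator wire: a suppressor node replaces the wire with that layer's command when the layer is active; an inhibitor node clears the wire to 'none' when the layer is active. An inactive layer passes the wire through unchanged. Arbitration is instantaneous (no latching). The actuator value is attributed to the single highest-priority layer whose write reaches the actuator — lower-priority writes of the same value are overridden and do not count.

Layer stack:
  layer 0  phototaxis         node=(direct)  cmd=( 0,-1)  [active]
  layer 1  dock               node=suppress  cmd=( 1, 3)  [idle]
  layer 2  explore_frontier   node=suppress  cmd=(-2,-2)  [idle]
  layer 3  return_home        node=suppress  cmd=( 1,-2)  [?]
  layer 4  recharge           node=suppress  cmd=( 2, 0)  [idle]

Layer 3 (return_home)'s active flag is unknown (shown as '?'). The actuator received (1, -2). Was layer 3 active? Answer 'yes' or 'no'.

If layer 3 is active=yes:
  actuator would be (1, -2)
If layer 3 is active=no:
  actuator would be (0, -1)
Observed (1, -2), so layer 3 was active.

yes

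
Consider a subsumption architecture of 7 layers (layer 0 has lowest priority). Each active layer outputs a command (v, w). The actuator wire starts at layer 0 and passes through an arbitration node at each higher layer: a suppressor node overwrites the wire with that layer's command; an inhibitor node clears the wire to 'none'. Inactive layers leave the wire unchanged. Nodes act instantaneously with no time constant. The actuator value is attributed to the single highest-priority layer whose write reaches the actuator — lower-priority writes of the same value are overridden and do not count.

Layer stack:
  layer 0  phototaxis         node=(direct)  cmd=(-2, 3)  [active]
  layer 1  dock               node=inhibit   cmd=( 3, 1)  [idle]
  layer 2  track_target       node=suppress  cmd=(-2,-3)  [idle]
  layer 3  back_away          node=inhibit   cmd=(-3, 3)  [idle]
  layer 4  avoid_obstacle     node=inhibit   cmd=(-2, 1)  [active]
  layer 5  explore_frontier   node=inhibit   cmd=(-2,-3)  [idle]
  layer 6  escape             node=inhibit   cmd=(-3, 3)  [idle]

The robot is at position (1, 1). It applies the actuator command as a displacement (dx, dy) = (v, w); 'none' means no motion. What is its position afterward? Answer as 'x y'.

1 1

[0] phototaxis on; wire := (-2, 3)
[1] dock off; pass (-2, 3)
[2] track_target off; pass (-2, 3)
[3] back_away off; pass (-2, 3)
[4] avoid_obstacle on (inhibit); wire := none
[5] explore_frontier off; pass none
[6] escape off; pass none
output none
position: (1, 1) + none = (1, 1)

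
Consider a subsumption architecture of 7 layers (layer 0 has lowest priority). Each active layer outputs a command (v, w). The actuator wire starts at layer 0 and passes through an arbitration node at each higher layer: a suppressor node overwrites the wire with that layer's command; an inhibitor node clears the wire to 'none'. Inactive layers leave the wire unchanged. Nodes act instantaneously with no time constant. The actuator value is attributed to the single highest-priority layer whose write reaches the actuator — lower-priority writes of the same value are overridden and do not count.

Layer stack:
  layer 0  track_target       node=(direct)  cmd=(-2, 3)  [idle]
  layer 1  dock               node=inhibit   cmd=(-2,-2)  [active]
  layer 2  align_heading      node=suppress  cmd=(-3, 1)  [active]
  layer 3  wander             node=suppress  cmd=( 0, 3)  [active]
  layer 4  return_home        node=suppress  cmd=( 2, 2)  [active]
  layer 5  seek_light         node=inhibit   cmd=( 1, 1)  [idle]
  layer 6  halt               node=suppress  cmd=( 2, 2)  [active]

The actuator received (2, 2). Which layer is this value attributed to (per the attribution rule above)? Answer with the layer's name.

[0] track_target off; wire := none
[1] dock on (inhibit); wire := none
[2] align_heading on (suppress); wire := (-3, 1)
[3] wander on (suppress); wire := (0, 3)
[4] return_home on (suppress); wire := (2, 2)
[5] seek_light off; pass (2, 2)
[6] halt on (suppress); wire := (2, 2)
output (2, 2)
last writer: layer 6 = halt

halt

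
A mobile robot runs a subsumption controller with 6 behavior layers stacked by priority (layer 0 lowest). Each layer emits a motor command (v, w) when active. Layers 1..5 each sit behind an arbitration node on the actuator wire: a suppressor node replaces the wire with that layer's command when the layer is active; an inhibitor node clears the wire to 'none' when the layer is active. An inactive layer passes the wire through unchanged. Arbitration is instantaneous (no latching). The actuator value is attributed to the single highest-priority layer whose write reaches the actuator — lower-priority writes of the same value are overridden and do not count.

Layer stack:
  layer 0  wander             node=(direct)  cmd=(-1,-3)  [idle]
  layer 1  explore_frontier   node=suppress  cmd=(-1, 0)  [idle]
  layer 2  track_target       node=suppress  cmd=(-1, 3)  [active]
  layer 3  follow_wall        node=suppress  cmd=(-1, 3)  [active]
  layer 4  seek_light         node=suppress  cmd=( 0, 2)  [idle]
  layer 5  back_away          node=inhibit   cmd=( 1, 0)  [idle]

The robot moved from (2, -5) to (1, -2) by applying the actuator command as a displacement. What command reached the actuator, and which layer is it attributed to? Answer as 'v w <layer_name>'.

displacement = (1, -2) − (2, -5) = (-1, 3)
[0] wander off; wire := none
[1] explore_frontier off; pass none
[2] track_target on (suppress); wire := (-1, 3)
[3] follow_wall on (suppress); wire := (-1, 3)
[4] seek_light off; pass (-1, 3)
[5] back_away off; pass (-1, 3)
output (-1, 3) — from layer 3 (follow_wall)

-1 3 follow_wall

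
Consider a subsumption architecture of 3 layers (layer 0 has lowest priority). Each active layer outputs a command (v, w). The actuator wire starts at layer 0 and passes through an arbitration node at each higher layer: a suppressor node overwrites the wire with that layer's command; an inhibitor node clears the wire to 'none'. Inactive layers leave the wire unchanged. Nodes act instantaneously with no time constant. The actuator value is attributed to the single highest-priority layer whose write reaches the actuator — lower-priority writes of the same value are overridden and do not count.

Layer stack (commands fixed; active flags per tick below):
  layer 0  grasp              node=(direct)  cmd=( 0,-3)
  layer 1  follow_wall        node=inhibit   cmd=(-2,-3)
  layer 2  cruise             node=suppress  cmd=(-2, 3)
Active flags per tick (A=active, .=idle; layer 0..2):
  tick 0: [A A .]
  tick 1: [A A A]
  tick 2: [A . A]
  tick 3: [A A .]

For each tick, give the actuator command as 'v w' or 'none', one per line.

none
-2 3
-2 3
none

tick 0:
  layer 0 (grasp) active — direct: (0, -3)
  layer 1 (follow_wall) active — inhibits: none
  layer 2 (cruise) idle — unchanged: none
  → actuator none
tick 1:
  layer 0 (grasp) active — direct: (0, -3)
  layer 1 (follow_wall) active — inhibits: none
  layer 2 (cruise) active — suppresses: (-2, 3)
  → actuator (-2, 3)
tick 2:
  layer 0 (grasp) active — direct: (0, -3)
  layer 1 (follow_wall) idle — unchanged: (0, -3)
  layer 2 (cruise) active — suppresses: (-2, 3)
  → actuator (-2, 3)
tick 3:
  layer 0 (grasp) active — direct: (0, -3)
  layer 1 (follow_wall) active — inhibits: none
  layer 2 (cruise) idle — unchanged: none
  → actuator none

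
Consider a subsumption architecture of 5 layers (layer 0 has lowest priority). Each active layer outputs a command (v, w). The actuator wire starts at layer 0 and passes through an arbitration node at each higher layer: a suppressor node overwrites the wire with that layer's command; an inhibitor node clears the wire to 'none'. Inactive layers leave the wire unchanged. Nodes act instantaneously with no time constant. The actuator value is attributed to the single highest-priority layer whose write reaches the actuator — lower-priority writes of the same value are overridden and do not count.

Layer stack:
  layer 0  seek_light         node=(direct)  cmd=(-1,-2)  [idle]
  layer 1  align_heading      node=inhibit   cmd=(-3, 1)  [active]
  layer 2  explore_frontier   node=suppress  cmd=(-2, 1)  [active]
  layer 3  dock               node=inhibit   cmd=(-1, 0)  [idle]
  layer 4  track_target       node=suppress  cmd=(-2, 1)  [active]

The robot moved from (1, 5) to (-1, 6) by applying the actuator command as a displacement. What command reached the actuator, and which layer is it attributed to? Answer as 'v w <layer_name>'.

displacement = (-1, 6) − (1, 5) = (-2, 1)
L0 seek_light: idle → wire = none
L1 align_heading: active, inhibitor → wire = none
L2 explore_frontier: active, suppressor → wire = (-2, 1)
L3 dock: idle → wire stays (-2, 1)
L4 track_target: active, suppressor → wire = (-2, 1)
actuator = (-2, 1) — from layer 4 (track_target)

-2 1 track_target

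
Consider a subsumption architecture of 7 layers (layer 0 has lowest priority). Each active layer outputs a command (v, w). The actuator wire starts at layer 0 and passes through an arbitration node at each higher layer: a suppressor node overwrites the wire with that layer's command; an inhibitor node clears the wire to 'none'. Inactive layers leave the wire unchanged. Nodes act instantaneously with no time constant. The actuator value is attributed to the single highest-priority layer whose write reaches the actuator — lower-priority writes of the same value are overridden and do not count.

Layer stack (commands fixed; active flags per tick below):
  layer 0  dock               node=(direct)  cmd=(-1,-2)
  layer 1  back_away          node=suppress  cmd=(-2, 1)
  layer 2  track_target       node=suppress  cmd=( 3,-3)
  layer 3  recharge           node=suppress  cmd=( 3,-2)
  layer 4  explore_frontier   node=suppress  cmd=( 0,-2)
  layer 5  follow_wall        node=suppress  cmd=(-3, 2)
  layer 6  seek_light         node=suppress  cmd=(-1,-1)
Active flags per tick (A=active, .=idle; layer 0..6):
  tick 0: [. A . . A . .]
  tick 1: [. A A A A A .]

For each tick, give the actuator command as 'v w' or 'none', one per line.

0 -2
-3 2

tick 0:
  L0 dock: idle → wire = none
  L1 back_away: active, suppressor → wire = (-2, 1)
  L2 track_target: idle → wire stays (-2, 1)
  L3 recharge: idle → wire stays (-2, 1)
  L4 explore_frontier: active, suppressor → wire = (0, -2)
  L5 follow_wall: idle → wire stays (0, -2)
  L6 seek_light: idle → wire stays (0, -2)
  actuator = (0, -2)
tick 1:
  L0 dock: idle → wire = none
  L1 back_away: active, suppressor → wire = (-2, 1)
  L2 track_target: active, suppressor → wire = (3, -3)
  L3 recharge: active, suppressor → wire = (3, -2)
  L4 explore_frontier: active, suppressor → wire = (0, -2)
  L5 follow_wall: active, suppressor → wire = (-3, 2)
  L6 seek_light: idle → wire stays (-3, 2)
  actuator = (-3, 2)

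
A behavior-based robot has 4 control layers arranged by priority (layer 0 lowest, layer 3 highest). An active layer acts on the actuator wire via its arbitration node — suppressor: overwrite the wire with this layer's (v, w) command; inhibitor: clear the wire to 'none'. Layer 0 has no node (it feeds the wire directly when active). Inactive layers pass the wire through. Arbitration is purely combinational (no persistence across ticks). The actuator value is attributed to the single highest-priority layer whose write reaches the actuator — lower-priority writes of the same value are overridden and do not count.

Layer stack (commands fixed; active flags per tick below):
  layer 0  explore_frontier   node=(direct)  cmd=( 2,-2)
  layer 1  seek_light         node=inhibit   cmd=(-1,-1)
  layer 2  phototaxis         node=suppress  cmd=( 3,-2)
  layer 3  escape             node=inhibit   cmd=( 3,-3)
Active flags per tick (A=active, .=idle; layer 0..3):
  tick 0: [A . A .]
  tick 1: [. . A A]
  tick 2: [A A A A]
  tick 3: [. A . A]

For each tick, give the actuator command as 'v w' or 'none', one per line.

3 -2
none
none
none

tick 0:
  L0 explore_frontier: active, feeds wire = (2, -2)
  L1 seek_light: idle → wire stays (2, -2)
  L2 phototaxis: active, suppressor → wire = (3, -2)
  L3 escape: idle → wire stays (3, -2)
  actuator = (3, -2)
tick 1:
  L0 explore_frontier: idle → wire = none
  L1 seek_light: idle → wire stays none
  L2 phototaxis: active, suppressor → wire = (3, -2)
  L3 escape: active, inhibitor → wire = none
  actuator = none
tick 2:
  L0 explore_frontier: active, feeds wire = (2, -2)
  L1 seek_light: active, inhibitor → wire = none
  L2 phototaxis: active, suppressor → wire = (3, -2)
  L3 escape: active, inhibitor → wire = none
  actuator = none
tick 3:
  L0 explore_frontier: idle → wire = none
  L1 seek_light: active, inhibitor → wire = none
  L2 phototaxis: idle → wire stays none
  L3 escape: active, inhibitor → wire = none
  actuator = none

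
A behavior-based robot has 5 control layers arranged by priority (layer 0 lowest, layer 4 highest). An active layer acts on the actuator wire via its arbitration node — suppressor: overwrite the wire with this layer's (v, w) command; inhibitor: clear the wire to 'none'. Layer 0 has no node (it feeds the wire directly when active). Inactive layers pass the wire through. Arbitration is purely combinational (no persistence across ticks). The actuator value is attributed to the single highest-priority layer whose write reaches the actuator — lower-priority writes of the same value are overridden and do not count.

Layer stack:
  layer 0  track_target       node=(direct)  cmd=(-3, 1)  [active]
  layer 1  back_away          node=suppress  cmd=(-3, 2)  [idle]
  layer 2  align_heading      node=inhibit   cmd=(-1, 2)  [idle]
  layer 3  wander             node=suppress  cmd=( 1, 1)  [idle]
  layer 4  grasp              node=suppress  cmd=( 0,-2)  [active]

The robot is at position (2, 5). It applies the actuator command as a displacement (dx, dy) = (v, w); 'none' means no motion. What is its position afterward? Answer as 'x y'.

2 3

layer 0 (track_target) active — direct: (-3, 1)
layer 1 (back_away) idle — unchanged: (-3, 1)
layer 2 (align_heading) idle — unchanged: (-3, 1)
layer 3 (wander) idle — unchanged: (-3, 1)
layer 4 (grasp) active — suppresses: (0, -2)
→ actuator (0, -2)
position: (2, 5) + (0, -2) = (2, 3)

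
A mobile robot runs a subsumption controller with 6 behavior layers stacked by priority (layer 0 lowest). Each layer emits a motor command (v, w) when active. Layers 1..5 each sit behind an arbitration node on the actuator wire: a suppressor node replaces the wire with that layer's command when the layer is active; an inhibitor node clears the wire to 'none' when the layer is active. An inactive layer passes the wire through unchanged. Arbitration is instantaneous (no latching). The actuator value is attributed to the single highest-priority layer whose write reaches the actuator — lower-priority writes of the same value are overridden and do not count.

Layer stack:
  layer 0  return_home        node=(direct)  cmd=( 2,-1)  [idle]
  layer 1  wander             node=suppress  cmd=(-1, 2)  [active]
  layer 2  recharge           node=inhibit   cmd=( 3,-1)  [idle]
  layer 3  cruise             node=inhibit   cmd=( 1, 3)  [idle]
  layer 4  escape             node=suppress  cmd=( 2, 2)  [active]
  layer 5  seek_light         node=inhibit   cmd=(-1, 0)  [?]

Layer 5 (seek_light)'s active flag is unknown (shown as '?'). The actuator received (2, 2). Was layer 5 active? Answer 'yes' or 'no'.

If layer 5 is active=yes:
  actuator would be none
If layer 5 is active=no:
  actuator would be (2, 2)
Observed (2, 2), so layer 5 was idle.

no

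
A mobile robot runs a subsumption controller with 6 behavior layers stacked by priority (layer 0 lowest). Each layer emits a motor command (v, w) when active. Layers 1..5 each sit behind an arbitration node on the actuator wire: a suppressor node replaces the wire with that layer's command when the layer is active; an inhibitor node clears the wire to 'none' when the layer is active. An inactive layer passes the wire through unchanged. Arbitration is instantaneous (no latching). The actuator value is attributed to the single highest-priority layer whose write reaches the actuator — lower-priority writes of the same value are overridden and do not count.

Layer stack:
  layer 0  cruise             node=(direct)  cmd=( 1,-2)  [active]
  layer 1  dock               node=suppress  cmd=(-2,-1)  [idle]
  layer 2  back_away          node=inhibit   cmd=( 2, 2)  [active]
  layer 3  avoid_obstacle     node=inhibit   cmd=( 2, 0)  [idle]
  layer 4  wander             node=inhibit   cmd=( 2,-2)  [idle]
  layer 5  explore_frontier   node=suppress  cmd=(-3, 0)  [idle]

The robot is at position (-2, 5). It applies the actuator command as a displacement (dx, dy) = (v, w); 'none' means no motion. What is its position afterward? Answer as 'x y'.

layer 0 (cruise) active — direct: (1, -2)
layer 1 (dock) idle — unchanged: (1, -2)
layer 2 (back_away) active — inhibits: none
layer 3 (avoid_obstacle) idle — unchanged: none
layer 4 (wander) idle — unchanged: none
layer 5 (explore_frontier) idle — unchanged: none
→ actuator none
position: (-2, 5) + none = (-2, 5)

-2 5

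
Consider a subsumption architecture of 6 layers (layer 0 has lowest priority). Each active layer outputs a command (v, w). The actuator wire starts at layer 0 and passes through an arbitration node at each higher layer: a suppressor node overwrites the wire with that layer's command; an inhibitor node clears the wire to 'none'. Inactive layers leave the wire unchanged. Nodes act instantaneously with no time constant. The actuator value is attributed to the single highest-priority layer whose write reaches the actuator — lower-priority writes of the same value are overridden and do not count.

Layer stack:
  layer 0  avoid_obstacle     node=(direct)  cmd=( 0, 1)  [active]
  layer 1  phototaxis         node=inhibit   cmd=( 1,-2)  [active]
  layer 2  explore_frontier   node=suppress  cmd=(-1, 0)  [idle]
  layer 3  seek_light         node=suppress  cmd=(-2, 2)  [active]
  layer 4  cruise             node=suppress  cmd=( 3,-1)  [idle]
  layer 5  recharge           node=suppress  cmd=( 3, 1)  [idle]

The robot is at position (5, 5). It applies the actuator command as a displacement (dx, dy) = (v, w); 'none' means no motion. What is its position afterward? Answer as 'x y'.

L0 avoid_obstacle: active, feeds wire = (0, 1)
L1 phototaxis: active, inhibitor → wire = none
L2 explore_frontier: idle → wire stays none
L3 seek_light: active, suppressor → wire = (-2, 2)
L4 cruise: idle → wire stays (-2, 2)
L5 recharge: idle → wire stays (-2, 2)
actuator = (-2, 2)
position: (5, 5) + (-2, 2) = (3, 7)

3 7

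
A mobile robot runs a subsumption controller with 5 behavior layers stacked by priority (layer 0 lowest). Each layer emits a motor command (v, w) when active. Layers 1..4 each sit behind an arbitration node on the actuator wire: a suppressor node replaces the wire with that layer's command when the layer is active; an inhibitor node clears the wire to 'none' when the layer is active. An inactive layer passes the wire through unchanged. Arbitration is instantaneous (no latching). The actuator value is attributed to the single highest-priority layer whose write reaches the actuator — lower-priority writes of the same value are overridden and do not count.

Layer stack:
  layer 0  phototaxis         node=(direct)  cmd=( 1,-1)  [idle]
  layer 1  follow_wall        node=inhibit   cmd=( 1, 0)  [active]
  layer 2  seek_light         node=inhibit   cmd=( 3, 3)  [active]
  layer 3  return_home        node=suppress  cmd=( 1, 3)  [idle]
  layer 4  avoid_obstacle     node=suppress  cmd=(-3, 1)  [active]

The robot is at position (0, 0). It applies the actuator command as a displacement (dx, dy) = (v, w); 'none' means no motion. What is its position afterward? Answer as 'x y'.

L0 phototaxis: idle → wire = none
L1 follow_wall: active, inhibitor → wire = none
L2 seek_light: active, inhibitor → wire = none
L3 return_home: idle → wire stays none
L4 avoid_obstacle: active, suppressor → wire = (-3, 1)
actuator = (-3, 1)
position: (0, 0) + (-3, 1) = (-3, 1)

-3 1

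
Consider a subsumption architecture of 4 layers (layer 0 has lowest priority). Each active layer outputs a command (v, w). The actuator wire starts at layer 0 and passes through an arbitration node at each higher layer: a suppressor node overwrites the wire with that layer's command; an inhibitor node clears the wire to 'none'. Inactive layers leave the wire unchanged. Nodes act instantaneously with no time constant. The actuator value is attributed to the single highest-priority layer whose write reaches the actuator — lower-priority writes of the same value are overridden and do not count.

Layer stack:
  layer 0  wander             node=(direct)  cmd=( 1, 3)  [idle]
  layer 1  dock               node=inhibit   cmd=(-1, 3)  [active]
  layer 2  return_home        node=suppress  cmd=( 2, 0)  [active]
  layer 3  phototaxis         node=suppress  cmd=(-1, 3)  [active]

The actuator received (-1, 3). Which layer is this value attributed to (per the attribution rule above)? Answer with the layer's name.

phototaxis

layer 0 (wander) idle — none
layer 1 (dock) active — inhibits: none
layer 2 (return_home) active — suppresses: (2, 0)
layer 3 (phototaxis) active — suppresses: (-1, 3)
→ actuator (-1, 3)
last writer: layer 3 = phototaxis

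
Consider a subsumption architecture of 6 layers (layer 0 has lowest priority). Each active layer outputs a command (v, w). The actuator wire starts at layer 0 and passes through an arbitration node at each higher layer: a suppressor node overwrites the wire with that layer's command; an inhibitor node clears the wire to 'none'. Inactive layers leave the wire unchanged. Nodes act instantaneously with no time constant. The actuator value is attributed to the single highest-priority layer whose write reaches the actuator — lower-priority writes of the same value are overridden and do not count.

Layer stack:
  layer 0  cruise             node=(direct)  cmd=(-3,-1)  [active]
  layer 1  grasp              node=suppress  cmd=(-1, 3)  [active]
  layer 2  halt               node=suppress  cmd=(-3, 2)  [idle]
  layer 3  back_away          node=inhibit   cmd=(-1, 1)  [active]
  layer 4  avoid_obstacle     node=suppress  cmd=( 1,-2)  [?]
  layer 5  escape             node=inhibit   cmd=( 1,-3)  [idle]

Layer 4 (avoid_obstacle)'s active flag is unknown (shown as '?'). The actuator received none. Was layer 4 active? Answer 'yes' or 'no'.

no

If layer 4 is active=yes:
  actuator would be (1, -2)
If layer 4 is active=no:
  actuator would be none
Observed none, so layer 4 was idle.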